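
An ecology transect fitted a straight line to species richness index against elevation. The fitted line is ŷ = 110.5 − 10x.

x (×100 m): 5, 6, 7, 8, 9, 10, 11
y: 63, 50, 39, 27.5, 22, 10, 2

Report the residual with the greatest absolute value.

x=5: ŷ = 110.5 − 10·5 = 60.5; r = 63 − 60.5 = 2.5
x=6: ŷ = 110.5 − 10·6 = 50.5; r = 50 − 50.5 = -0.5
x=7: ŷ = 110.5 − 10·7 = 40.5; r = 39 − 40.5 = -1.5
x=8: ŷ = 110.5 − 10·8 = 30.5; r = 27.5 − 30.5 = -3
x=9: ŷ = 110.5 − 10·9 = 20.5; r = 22 − 20.5 = 1.5
x=10: ŷ = 110.5 − 10·10 = 10.5; r = 10 − 10.5 = -0.5
x=11: ŷ = 110.5 − 10·11 = 0.5; r = 2 − 0.5 = 1.5
Largest |r| is 3 at x = 8, residual -3.

r = -3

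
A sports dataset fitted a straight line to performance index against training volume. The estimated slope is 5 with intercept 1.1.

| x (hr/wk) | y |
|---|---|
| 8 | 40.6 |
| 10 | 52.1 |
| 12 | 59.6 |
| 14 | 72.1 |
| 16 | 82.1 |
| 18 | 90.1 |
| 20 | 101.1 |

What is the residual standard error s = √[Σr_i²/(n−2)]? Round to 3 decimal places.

x=8: ŷ = 1.1 + 5·8 = 41.1; r = 40.6 − 41.1 = -0.5
x=10: ŷ = 1.1 + 5·10 = 51.1; r = 52.1 − 51.1 = 1
x=12: ŷ = 1.1 + 5·12 = 61.1; r = 59.6 − 61.1 = -1.5
x=14: ŷ = 1.1 + 5·14 = 71.1; r = 72.1 − 71.1 = 1
x=16: ŷ = 1.1 + 5·16 = 81.1; r = 82.1 − 81.1 = 1
x=18: ŷ = 1.1 + 5·18 = 91.1; r = 90.1 − 91.1 = -1
x=20: ŷ = 1.1 + 5·20 = 101.1; r = 101.1 − 101.1 = 0
SSE = 0.25 + 1 + 2.25 + 1 + 1 + 1 + 0 = 6.5
s = √(6.5/5) = √1.3 ≈ 1.140

s = 1.140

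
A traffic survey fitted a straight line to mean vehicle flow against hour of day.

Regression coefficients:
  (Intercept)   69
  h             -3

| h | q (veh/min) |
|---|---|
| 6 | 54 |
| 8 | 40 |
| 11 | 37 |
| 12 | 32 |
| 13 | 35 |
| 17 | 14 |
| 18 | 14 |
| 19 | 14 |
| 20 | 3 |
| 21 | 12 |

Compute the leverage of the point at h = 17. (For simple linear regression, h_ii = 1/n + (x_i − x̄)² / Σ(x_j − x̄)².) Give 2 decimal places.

h = 0.13

h̄ = (6 + 8 + 11 + 12 + 13 + 17 + 18 + 19 + 20 + 21)/10 = 14.5
Σ(h − h̄)² = 72.25 + 42.25 + 12.25 + 6.25 + 2.25 + 6.25 + 12.25 + 20.25 + 30.25 + 42.25 = 246.5
h = 1/10 + (2.5)²/246.5 = 0.1 + 0.025355 = 0.13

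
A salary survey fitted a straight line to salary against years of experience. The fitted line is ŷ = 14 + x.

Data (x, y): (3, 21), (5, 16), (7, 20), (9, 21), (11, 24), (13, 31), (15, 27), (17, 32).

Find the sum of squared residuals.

x=3: ŷ = 14 + 3 = 17; r = 21 − 17 = 4
x=5: ŷ = 14 + 5 = 19; r = 16 − 19 = -3
x=7: ŷ = 14 + 7 = 21; r = 20 − 21 = -1
x=9: ŷ = 14 + 9 = 23; r = 21 − 23 = -2
x=11: ŷ = 14 + 11 = 25; r = 24 − 25 = -1
x=13: ŷ = 14 + 13 = 27; r = 31 − 27 = 4
x=15: ŷ = 14 + 15 = 29; r = 27 − 29 = -2
x=17: ŷ = 14 + 17 = 31; r = 32 − 31 = 1
SSE = 16 + 9 + 1 + 4 + 1 + 16 + 4 + 1 = 52

SSE = 52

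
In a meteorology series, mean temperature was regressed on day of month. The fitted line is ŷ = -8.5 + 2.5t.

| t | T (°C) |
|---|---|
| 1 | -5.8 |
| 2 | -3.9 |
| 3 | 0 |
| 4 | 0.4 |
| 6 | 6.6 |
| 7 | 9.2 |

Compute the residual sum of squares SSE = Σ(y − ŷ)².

t=1: ŷ = -8.5 + 2.5·1 = -6; e = -5.8 − (-6) = 0.2
t=2: ŷ = -8.5 + 2.5·2 = -3.5; e = -3.9 − (-3.5) = -0.4
t=3: ŷ = -8.5 + 2.5·3 = -1; e = 0 − (-1) = 1
t=4: ŷ = -8.5 + 2.5·4 = 1.5; e = 0.4 − 1.5 = -1.1
t=6: ŷ = -8.5 + 2.5·6 = 6.5; e = 6.6 − 6.5 = 0.1
t=7: ŷ = -8.5 + 2.5·7 = 9; e = 9.2 − 9 = 0.2
SSE = 0.04 + 0.16 + 1 + 1.21 + 0.01 + 0.04 = 2.46

SSE = 2.46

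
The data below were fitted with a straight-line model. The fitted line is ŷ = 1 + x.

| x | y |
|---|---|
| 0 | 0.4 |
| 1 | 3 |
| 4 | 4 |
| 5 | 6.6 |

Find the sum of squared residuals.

x=0: ŷ = 1 + 0 = 1; r = 0.4 − 1 = -0.6
x=1: ŷ = 1 + 1 = 2; r = 3 − 2 = 1
x=4: ŷ = 1 + 4 = 5; r = 4 − 5 = -1
x=5: ŷ = 1 + 5 = 6; r = 6.6 − 6 = 0.6
SSE = 0.36 + 1 + 1 + 0.36 = 2.72

SSE = 2.72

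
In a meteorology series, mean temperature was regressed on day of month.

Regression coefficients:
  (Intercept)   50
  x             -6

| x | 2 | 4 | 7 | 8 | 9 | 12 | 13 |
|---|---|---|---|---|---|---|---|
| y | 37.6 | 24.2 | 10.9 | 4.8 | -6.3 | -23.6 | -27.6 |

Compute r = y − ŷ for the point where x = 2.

ŷ = 50 − 6·2 = 38
r = 37.6 − 38 = -0.4

r = -0.4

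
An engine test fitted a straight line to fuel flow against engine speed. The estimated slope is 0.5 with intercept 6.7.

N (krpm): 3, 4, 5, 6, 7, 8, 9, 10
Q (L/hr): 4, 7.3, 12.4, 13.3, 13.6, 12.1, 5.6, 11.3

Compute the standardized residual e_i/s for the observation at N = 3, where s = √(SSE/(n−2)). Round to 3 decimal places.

-1.098

N=3: Q̂ = 6.7 + 0.5·3 = 8.2; e = 4 − 8.2 = -4.2
N=4: Q̂ = 6.7 + 0.5·4 = 8.7; e = 7.3 − 8.7 = -1.4
N=5: Q̂ = 6.7 + 0.5·5 = 9.2; e = 12.4 − 9.2 = 3.2
N=6: Q̂ = 6.7 + 0.5·6 = 9.7; e = 13.3 − 9.7 = 3.6
N=7: Q̂ = 6.7 + 0.5·7 = 10.2; e = 13.6 − 10.2 = 3.4
N=8: Q̂ = 6.7 + 0.5·8 = 10.7; e = 12.1 − 10.7 = 1.4
N=9: Q̂ = 6.7 + 0.5·9 = 11.2; e = 5.6 − 11.2 = -5.6
N=10: Q̂ = 6.7 + 0.5·10 = 11.7; e = 11.3 − 11.7 = -0.4
SSE = 17.64 + 1.96 + 10.24 + 12.96 + 11.56 + 1.96 + 31.36 + 0.16 = 87.84
s = √(87.84/6) = 3.82623
e/s = -4.2 / 3.82623 = -1.098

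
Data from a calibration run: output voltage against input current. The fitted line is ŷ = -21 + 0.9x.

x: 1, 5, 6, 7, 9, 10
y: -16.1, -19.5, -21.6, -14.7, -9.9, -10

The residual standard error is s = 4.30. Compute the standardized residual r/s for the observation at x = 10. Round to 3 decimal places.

0.465

ŷ = -21 + 0.9·10 = -12
r = -10 − (-12) = 2
r/s = 2 / 4.30 = 0.465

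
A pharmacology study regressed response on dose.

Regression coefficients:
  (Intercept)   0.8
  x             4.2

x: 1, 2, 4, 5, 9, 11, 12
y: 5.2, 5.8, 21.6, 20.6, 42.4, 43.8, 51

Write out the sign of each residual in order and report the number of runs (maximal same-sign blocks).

x=1: ŷ = 0.8 + 4.2·1 = 5; e = 5.2 − 5 = 0.2
x=2: ŷ = 0.8 + 4.2·2 = 9.2; e = 5.8 − 9.2 = -3.4
x=4: ŷ = 0.8 + 4.2·4 = 17.6; e = 21.6 − 17.6 = 4
x=5: ŷ = 0.8 + 4.2·5 = 21.8; e = 20.6 − 21.8 = -1.2
x=9: ŷ = 0.8 + 4.2·9 = 38.6; e = 42.4 − 38.6 = 3.8
x=11: ŷ = 0.8 + 4.2·11 = 47; e = 43.8 − 47 = -3.2
x=12: ŷ = 0.8 + 4.2·12 = 51.2; e = 51 − 51.2 = -0.2
Signs: + − + − + − −
Runs: +×1, −×1, +×1, −×1, +×1, −×2 → 6

6 runs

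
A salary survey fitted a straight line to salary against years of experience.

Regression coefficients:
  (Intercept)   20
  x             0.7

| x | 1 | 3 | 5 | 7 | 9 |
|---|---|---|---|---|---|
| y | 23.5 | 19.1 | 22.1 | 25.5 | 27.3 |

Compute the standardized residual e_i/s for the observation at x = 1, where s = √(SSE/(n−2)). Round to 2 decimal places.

1.08

x=1: ŷ = 20 + 0.7·1 = 20.7; e = 23.5 − 20.7 = 2.8
x=3: ŷ = 20 + 0.7·3 = 22.1; e = 19.1 − 22.1 = -3
x=5: ŷ = 20 + 0.7·5 = 23.5; e = 22.1 − 23.5 = -1.4
x=7: ŷ = 20 + 0.7·7 = 24.9; e = 25.5 − 24.9 = 0.6
x=9: ŷ = 20 + 0.7·9 = 26.3; e = 27.3 − 26.3 = 1
SSE = 7.84 + 9 + 1.96 + 0.36 + 1 = 20.16
s = √(20.16/3) = 2.5923
e/s = 2.8 / 2.5923 = 1.08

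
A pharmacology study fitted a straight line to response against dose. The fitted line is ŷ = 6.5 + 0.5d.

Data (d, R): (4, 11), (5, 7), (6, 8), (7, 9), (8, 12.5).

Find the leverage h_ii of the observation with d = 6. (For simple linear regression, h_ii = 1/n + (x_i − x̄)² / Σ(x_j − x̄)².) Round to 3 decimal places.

d̄ = (4 + 5 + 6 + 7 + 8)/5 = 6
Σ(d − d̄)² = 4 + 1 + 0 + 1 + 4 = 10
h = 1/5 + (0)²/10 = 0.2 + 0 = 0.200

h = 0.200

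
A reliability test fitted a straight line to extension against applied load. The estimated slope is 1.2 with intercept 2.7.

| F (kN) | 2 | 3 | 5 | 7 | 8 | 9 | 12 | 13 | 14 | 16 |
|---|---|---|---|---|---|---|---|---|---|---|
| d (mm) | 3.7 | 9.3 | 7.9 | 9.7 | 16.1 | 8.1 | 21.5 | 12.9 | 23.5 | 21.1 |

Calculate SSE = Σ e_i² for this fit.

SSE = 122.32

F=2: d̂ = 2.7 + 1.2·2 = 5.1; e = 3.7 − 5.1 = -1.4
F=3: d̂ = 2.7 + 1.2·3 = 6.3; e = 9.3 − 6.3 = 3
F=5: d̂ = 2.7 + 1.2·5 = 8.7; e = 7.9 − 8.7 = -0.8
F=7: d̂ = 2.7 + 1.2·7 = 11.1; e = 9.7 − 11.1 = -1.4
F=8: d̂ = 2.7 + 1.2·8 = 12.3; e = 16.1 − 12.3 = 3.8
F=9: d̂ = 2.7 + 1.2·9 = 13.5; e = 8.1 − 13.5 = -5.4
F=12: d̂ = 2.7 + 1.2·12 = 17.1; e = 21.5 − 17.1 = 4.4
F=13: d̂ = 2.7 + 1.2·13 = 18.3; e = 12.9 − 18.3 = -5.4
F=14: d̂ = 2.7 + 1.2·14 = 19.5; e = 23.5 − 19.5 = 4
F=16: d̂ = 2.7 + 1.2·16 = 21.9; e = 21.1 − 21.9 = -0.8
SSE = 1.96 + 9 + 0.64 + 1.96 + 14.44 + 29.16 + 19.36 + 29.16 + 16 + 0.64 = 122.32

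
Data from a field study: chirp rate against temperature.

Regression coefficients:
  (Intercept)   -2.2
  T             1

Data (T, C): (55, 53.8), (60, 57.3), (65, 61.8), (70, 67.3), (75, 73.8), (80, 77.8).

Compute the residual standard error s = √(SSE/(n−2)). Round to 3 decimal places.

s = 0.935

T=55: ŷ = -2.2 + 55 = 52.8; e = 53.8 − 52.8 = 1
T=60: ŷ = -2.2 + 60 = 57.8; e = 57.3 − 57.8 = -0.5
T=65: ŷ = -2.2 + 65 = 62.8; e = 61.8 − 62.8 = -1
T=70: ŷ = -2.2 + 70 = 67.8; e = 67.3 − 67.8 = -0.5
T=75: ŷ = -2.2 + 75 = 72.8; e = 73.8 − 72.8 = 1
T=80: ŷ = -2.2 + 80 = 77.8; e = 77.8 − 77.8 = 0
SSE = 1 + 0.25 + 1 + 0.25 + 1 + 0 = 3.5
s = √(3.5/4) = √0.875 ≈ 0.935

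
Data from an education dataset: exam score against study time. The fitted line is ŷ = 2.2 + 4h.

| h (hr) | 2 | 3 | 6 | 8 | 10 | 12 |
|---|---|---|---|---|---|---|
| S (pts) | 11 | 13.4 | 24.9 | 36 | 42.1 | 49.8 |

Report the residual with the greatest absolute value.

h=2: ŷ = 2.2 + 4·2 = 10.2; r = 11 − 10.2 = 0.8
h=3: ŷ = 2.2 + 4·3 = 14.2; r = 13.4 − 14.2 = -0.8
h=6: ŷ = 2.2 + 4·6 = 26.2; r = 24.9 − 26.2 = -1.3
h=8: ŷ = 2.2 + 4·8 = 34.2; r = 36 − 34.2 = 1.8
h=10: ŷ = 2.2 + 4·10 = 42.2; r = 42.1 − 42.2 = -0.1
h=12: ŷ = 2.2 + 4·12 = 50.2; r = 49.8 − 50.2 = -0.4
Largest |r| is 1.8 at h = 8, residual 1.8.

r = 1.8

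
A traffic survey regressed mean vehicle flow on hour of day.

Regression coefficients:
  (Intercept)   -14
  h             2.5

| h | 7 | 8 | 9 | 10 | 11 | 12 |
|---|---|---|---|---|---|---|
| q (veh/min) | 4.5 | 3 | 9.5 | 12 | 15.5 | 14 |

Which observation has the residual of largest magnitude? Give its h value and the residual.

h=7: ŷ = -14 + 2.5·7 = 3.5; r = 4.5 − 3.5 = 1
h=8: ŷ = -14 + 2.5·8 = 6; r = 3 − 6 = -3
h=9: ŷ = -14 + 2.5·9 = 8.5; r = 9.5 − 8.5 = 1
h=10: ŷ = -14 + 2.5·10 = 11; r = 12 − 11 = 1
h=11: ŷ = -14 + 2.5·11 = 13.5; r = 15.5 − 13.5 = 2
h=12: ŷ = -14 + 2.5·12 = 16; r = 14 − 16 = -2
Largest |r| is 3 at h = 8, residual -3.

h = 8, r = -3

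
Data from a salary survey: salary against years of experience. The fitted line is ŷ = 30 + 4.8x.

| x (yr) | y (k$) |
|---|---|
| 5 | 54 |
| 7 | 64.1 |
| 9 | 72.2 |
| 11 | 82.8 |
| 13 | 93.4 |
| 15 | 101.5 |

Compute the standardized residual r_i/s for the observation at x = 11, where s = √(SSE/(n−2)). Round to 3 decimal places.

0.000

x=5: ŷ = 30 + 4.8·5 = 54; r = 54 − 54 = 0
x=7: ŷ = 30 + 4.8·7 = 63.6; r = 64.1 − 63.6 = 0.5
x=9: ŷ = 30 + 4.8·9 = 73.2; r = 72.2 − 73.2 = -1
x=11: ŷ = 30 + 4.8·11 = 82.8; r = 82.8 − 82.8 = 0
x=13: ŷ = 30 + 4.8·13 = 92.4; r = 93.4 − 92.4 = 1
x=15: ŷ = 30 + 4.8·15 = 102; r = 101.5 − 102 = -0.5
SSE = 0 + 0.25 + 1 + 0 + 1 + 0.25 = 2.5
s = √(2.5/4) = 0.790569
r/s = 0 / 0.790569 = 0.000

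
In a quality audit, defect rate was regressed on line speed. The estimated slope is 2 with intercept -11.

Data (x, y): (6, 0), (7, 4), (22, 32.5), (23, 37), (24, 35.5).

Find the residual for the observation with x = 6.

e = -1

ŷ = -11 + 2·6 = 1
e = 0 − 1 = -1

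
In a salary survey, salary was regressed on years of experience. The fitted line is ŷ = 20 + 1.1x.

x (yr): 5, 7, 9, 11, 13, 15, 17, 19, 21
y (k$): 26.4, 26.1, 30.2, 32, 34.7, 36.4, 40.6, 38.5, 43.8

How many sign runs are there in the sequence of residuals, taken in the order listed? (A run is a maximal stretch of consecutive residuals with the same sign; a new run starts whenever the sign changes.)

9 runs

x=5: ŷ = 20 + 1.1·5 = 25.5; e = 26.4 − 25.5 = 0.9
x=7: ŷ = 20 + 1.1·7 = 27.7; e = 26.1 − 27.7 = -1.6
x=9: ŷ = 20 + 1.1·9 = 29.9; e = 30.2 − 29.9 = 0.3
x=11: ŷ = 20 + 1.1·11 = 32.1; e = 32 − 32.1 = -0.1
x=13: ŷ = 20 + 1.1·13 = 34.3; e = 34.7 − 34.3 = 0.4
x=15: ŷ = 20 + 1.1·15 = 36.5; e = 36.4 − 36.5 = -0.1
x=17: ŷ = 20 + 1.1·17 = 38.7; e = 40.6 − 38.7 = 1.9
x=19: ŷ = 20 + 1.1·19 = 40.9; e = 38.5 − 40.9 = -2.4
x=21: ŷ = 20 + 1.1·21 = 43.1; e = 43.8 − 43.1 = 0.7
Signs: + − + − + − + − +
Runs: +×1, −×1, +×1, −×1, +×1, −×1, +×1, −×1, +×1 → 9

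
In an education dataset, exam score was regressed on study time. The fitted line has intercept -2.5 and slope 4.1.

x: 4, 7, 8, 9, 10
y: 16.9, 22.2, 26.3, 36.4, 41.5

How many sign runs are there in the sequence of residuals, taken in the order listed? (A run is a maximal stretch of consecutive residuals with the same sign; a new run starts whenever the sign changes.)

3 runs

x=4: ŷ = -2.5 + 4.1·4 = 13.9; r = 16.9 − 13.9 = 3
x=7: ŷ = -2.5 + 4.1·7 = 26.2; r = 22.2 − 26.2 = -4
x=8: ŷ = -2.5 + 4.1·8 = 30.3; r = 26.3 − 30.3 = -4
x=9: ŷ = -2.5 + 4.1·9 = 34.4; r = 36.4 − 34.4 = 2
x=10: ŷ = -2.5 + 4.1·10 = 38.5; r = 41.5 − 38.5 = 3
Signs: + − − + +
Runs: +×1, −×2, +×2 → 3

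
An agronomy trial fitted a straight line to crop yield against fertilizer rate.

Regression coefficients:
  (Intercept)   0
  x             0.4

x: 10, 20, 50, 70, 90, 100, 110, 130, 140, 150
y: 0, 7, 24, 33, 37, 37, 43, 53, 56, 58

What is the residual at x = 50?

ŷ = 0.4·50 = 20
e = 24 − 20 = 4

e = 4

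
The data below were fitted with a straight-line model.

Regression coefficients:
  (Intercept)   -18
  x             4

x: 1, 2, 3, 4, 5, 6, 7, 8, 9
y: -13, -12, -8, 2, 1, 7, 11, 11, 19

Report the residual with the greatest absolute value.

e = 4

x=1: ŷ = -18 + 4·1 = -14; e = -13 − (-14) = 1
x=2: ŷ = -18 + 4·2 = -10; e = -12 − (-10) = -2
x=3: ŷ = -18 + 4·3 = -6; e = -8 − (-6) = -2
x=4: ŷ = -18 + 4·4 = -2; e = 2 − (-2) = 4
x=5: ŷ = -18 + 4·5 = 2; e = 1 − 2 = -1
x=6: ŷ = -18 + 4·6 = 6; e = 7 − 6 = 1
x=7: ŷ = -18 + 4·7 = 10; e = 11 − 10 = 1
x=8: ŷ = -18 + 4·8 = 14; e = 11 − 14 = -3
x=9: ŷ = -18 + 4·9 = 18; e = 19 − 18 = 1
Largest |e| is 4 at x = 4, residual 4.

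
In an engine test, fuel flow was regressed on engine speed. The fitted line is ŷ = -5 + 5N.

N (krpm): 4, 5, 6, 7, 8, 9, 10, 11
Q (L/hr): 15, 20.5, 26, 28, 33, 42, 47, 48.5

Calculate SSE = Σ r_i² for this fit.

N=4: ŷ = -5 + 5·4 = 15; r = 15 − 15 = 0
N=5: ŷ = -5 + 5·5 = 20; r = 20.5 − 20 = 0.5
N=6: ŷ = -5 + 5·6 = 25; r = 26 − 25 = 1
N=7: ŷ = -5 + 5·7 = 30; r = 28 − 30 = -2
N=8: ŷ = -5 + 5·8 = 35; r = 33 − 35 = -2
N=9: ŷ = -5 + 5·9 = 40; r = 42 − 40 = 2
N=10: ŷ = -5 + 5·10 = 45; r = 47 − 45 = 2
N=11: ŷ = -5 + 5·11 = 50; r = 48.5 − 50 = -1.5
SSE = 0 + 0.25 + 1 + 4 + 4 + 4 + 4 + 2.25 = 19.5

SSE = 19.5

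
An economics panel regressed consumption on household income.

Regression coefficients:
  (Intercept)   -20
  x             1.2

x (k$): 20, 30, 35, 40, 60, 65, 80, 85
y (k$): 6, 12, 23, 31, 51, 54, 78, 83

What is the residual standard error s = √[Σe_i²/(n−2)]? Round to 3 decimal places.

x=20: ŷ = -20 + 1.2·20 = 4; e = 6 − 4 = 2
x=30: ŷ = -20 + 1.2·30 = 16; e = 12 − 16 = -4
x=35: ŷ = -20 + 1.2·35 = 22; e = 23 − 22 = 1
x=40: ŷ = -20 + 1.2·40 = 28; e = 31 − 28 = 3
x=60: ŷ = -20 + 1.2·60 = 52; e = 51 − 52 = -1
x=65: ŷ = -20 + 1.2·65 = 58; e = 54 − 58 = -4
x=80: ŷ = -20 + 1.2·80 = 76; e = 78 − 76 = 2
x=85: ŷ = -20 + 1.2·85 = 82; e = 83 − 82 = 1
SSE = 4 + 16 + 1 + 9 + 1 + 16 + 4 + 1 = 52
s = √(52/6) = √8.66667 ≈ 2.944

s = 2.944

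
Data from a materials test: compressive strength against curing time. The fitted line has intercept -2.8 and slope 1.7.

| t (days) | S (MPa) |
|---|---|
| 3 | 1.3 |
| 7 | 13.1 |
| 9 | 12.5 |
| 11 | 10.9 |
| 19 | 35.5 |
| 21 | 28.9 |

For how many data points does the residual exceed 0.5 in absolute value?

5

t=3: Ŝ = -2.8 + 1.7·3 = 2.3; e = 1.3 − 2.3 = -1
t=7: Ŝ = -2.8 + 1.7·7 = 9.1; e = 13.1 − 9.1 = 4
t=9: Ŝ = -2.8 + 1.7·9 = 12.5; e = 12.5 − 12.5 = 0
t=11: Ŝ = -2.8 + 1.7·11 = 15.9; e = 10.9 − 15.9 = -5
t=19: Ŝ = -2.8 + 1.7·19 = 29.5; e = 35.5 − 29.5 = 6
t=21: Ŝ = -2.8 + 1.7·21 = 32.9; e = 28.9 − 32.9 = -4
|e| > 0.5: t=3 (|e|=1), t=7 (|e|=4), t=11 (|e|=5), t=19 (|e|=6), t=21 (|e|=4) → 5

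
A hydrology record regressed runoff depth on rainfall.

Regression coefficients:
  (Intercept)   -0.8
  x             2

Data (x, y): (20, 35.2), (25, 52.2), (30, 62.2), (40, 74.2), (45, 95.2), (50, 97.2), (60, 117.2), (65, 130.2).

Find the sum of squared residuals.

SSE = 104

x=20: ŷ = -0.8 + 2·20 = 39.2; r = 35.2 − 39.2 = -4
x=25: ŷ = -0.8 + 2·25 = 49.2; r = 52.2 − 49.2 = 3
x=30: ŷ = -0.8 + 2·30 = 59.2; r = 62.2 − 59.2 = 3
x=40: ŷ = -0.8 + 2·40 = 79.2; r = 74.2 − 79.2 = -5
x=45: ŷ = -0.8 + 2·45 = 89.2; r = 95.2 − 89.2 = 6
x=50: ŷ = -0.8 + 2·50 = 99.2; r = 97.2 − 99.2 = -2
x=60: ŷ = -0.8 + 2·60 = 119.2; r = 117.2 − 119.2 = -2
x=65: ŷ = -0.8 + 2·65 = 129.2; r = 130.2 − 129.2 = 1
SSE = 16 + 9 + 9 + 25 + 36 + 4 + 4 + 1 = 104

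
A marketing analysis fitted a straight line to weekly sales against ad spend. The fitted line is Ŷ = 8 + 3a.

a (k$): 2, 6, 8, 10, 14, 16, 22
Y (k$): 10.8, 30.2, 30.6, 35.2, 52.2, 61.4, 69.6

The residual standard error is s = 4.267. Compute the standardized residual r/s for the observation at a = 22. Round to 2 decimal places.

Ŷ = 8 + 3·22 = 74
r = 69.6 − 74 = -4.4
r/s = -4.4 / 4.267 = -1.03

-1.03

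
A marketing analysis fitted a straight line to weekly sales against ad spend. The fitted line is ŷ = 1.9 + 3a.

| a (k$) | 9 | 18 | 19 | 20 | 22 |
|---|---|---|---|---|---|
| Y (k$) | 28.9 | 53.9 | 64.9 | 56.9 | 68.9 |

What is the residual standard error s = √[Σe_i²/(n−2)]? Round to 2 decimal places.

a=9: ŷ = 1.9 + 3·9 = 28.9; e = 28.9 − 28.9 = 0
a=18: ŷ = 1.9 + 3·18 = 55.9; e = 53.9 − 55.9 = -2
a=19: ŷ = 1.9 + 3·19 = 58.9; e = 64.9 − 58.9 = 6
a=20: ŷ = 1.9 + 3·20 = 61.9; e = 56.9 − 61.9 = -5
a=22: ŷ = 1.9 + 3·22 = 67.9; e = 68.9 − 67.9 = 1
SSE = 0 + 4 + 36 + 25 + 1 = 66
s = √(66/3) = √22 ≈ 4.69

s = 4.69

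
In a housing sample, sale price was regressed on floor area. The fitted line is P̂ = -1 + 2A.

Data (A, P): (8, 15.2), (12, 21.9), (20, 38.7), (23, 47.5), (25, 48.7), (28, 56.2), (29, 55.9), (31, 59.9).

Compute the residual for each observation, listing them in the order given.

0.2, -1.1, -0.3, 2.5, -0.3, 1.2, -1.1, -1.1

A=8: P̂ = -1 + 2·8 = 15; e = 15.2 − 15 = 0.2
A=12: P̂ = -1 + 2·12 = 23; e = 21.9 − 23 = -1.1
A=20: P̂ = -1 + 2·20 = 39; e = 38.7 − 39 = -0.3
A=23: P̂ = -1 + 2·23 = 45; e = 47.5 − 45 = 2.5
A=25: P̂ = -1 + 2·25 = 49; e = 48.7 − 49 = -0.3
A=28: P̂ = -1 + 2·28 = 55; e = 56.2 − 55 = 1.2
A=29: P̂ = -1 + 2·29 = 57; e = 55.9 − 57 = -1.1
A=31: P̂ = -1 + 2·31 = 61; e = 59.9 − 61 = -1.1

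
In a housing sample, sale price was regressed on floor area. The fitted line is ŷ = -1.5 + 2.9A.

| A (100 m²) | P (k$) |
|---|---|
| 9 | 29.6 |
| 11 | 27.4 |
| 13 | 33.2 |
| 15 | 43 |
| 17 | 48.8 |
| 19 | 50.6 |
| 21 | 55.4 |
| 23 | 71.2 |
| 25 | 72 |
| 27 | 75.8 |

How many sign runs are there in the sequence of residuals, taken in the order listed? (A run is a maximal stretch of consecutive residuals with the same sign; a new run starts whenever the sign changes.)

A=9: ŷ = -1.5 + 2.9·9 = 24.6; e = 29.6 − 24.6 = 5
A=11: ŷ = -1.5 + 2.9·11 = 30.4; e = 27.4 − 30.4 = -3
A=13: ŷ = -1.5 + 2.9·13 = 36.2; e = 33.2 − 36.2 = -3
A=15: ŷ = -1.5 + 2.9·15 = 42; e = 43 − 42 = 1
A=17: ŷ = -1.5 + 2.9·17 = 47.8; e = 48.8 − 47.8 = 1
A=19: ŷ = -1.5 + 2.9·19 = 53.6; e = 50.6 − 53.6 = -3
A=21: ŷ = -1.5 + 2.9·21 = 59.4; e = 55.4 − 59.4 = -4
A=23: ŷ = -1.5 + 2.9·23 = 65.2; e = 71.2 − 65.2 = 6
A=25: ŷ = -1.5 + 2.9·25 = 71; e = 72 − 71 = 1
A=27: ŷ = -1.5 + 2.9·27 = 76.8; e = 75.8 − 76.8 = -1
Signs: + − − + + − − + + −
Runs: +×1, −×2, +×2, −×2, +×2, −×1 → 6

6 runs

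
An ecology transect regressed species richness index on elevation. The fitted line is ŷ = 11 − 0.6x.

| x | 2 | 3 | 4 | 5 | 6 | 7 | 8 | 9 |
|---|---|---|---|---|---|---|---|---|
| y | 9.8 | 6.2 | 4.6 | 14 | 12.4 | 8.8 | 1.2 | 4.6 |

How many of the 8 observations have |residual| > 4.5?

3

x=2: ŷ = 11 − 0.6·2 = 9.8; e = 9.8 − 9.8 = 0
x=3: ŷ = 11 − 0.6·3 = 9.2; e = 6.2 − 9.2 = -3
x=4: ŷ = 11 − 0.6·4 = 8.6; e = 4.6 − 8.6 = -4
x=5: ŷ = 11 − 0.6·5 = 8; e = 14 − 8 = 6
x=6: ŷ = 11 − 0.6·6 = 7.4; e = 12.4 − 7.4 = 5
x=7: ŷ = 11 − 0.6·7 = 6.8; e = 8.8 − 6.8 = 2
x=8: ŷ = 11 − 0.6·8 = 6.2; e = 1.2 − 6.2 = -5
x=9: ŷ = 11 − 0.6·9 = 5.6; e = 4.6 − 5.6 = -1
|e| > 4.5: x=5 (|e|=6), x=6 (|e|=5), x=8 (|e|=5) → 3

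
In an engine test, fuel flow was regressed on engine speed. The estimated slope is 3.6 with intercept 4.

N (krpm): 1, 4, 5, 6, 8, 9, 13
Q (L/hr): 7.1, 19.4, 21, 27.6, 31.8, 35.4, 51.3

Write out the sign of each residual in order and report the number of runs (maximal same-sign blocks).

6 runs

N=1: Q̂ = 4 + 3.6·1 = 7.6; e = 7.1 − 7.6 = -0.5
N=4: Q̂ = 4 + 3.6·4 = 18.4; e = 19.4 − 18.4 = 1
N=5: Q̂ = 4 + 3.6·5 = 22; e = 21 − 22 = -1
N=6: Q̂ = 4 + 3.6·6 = 25.6; e = 27.6 − 25.6 = 2
N=8: Q̂ = 4 + 3.6·8 = 32.8; e = 31.8 − 32.8 = -1
N=9: Q̂ = 4 + 3.6·9 = 36.4; e = 35.4 − 36.4 = -1
N=13: Q̂ = 4 + 3.6·13 = 50.8; e = 51.3 − 50.8 = 0.5
Signs: − + − + − − +
Runs: −×1, +×1, −×1, +×1, −×2, +×1 → 6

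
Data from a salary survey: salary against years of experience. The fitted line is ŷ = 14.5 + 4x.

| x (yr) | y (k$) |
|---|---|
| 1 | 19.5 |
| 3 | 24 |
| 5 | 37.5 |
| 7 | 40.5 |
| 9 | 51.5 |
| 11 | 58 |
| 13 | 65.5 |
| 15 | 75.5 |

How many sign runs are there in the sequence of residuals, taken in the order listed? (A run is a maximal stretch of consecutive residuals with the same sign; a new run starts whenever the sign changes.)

x=1: ŷ = 14.5 + 4·1 = 18.5; r = 19.5 − 18.5 = 1
x=3: ŷ = 14.5 + 4·3 = 26.5; r = 24 − 26.5 = -2.5
x=5: ŷ = 14.5 + 4·5 = 34.5; r = 37.5 − 34.5 = 3
x=7: ŷ = 14.5 + 4·7 = 42.5; r = 40.5 − 42.5 = -2
x=9: ŷ = 14.5 + 4·9 = 50.5; r = 51.5 − 50.5 = 1
x=11: ŷ = 14.5 + 4·11 = 58.5; r = 58 − 58.5 = -0.5
x=13: ŷ = 14.5 + 4·13 = 66.5; r = 65.5 − 66.5 = -1
x=15: ŷ = 14.5 + 4·15 = 74.5; r = 75.5 − 74.5 = 1
Signs: + − + − + − − +
Runs: +×1, −×1, +×1, −×1, +×1, −×2, +×1 → 7

7 runs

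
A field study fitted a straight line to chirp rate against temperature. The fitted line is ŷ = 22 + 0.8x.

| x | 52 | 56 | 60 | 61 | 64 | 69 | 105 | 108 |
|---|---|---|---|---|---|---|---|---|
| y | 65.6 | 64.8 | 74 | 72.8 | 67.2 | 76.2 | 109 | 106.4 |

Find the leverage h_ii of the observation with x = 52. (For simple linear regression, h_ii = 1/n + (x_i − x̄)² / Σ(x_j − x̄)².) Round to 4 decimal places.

x̄ = (52 + 56 + 60 + 61 + 64 + 69 + 105 + 108)/8 = 71.875
Σ(x − x̄)² = 395.016 + 252.016 + 141.016 + 118.266 + 62.0156 + 8.26562 + 1097.27 + 1305.02 = 3378.88
h = 1/8 + (-19.875)²/3378.88 = 0.125 + 0.116907 = 0.2419

h = 0.2419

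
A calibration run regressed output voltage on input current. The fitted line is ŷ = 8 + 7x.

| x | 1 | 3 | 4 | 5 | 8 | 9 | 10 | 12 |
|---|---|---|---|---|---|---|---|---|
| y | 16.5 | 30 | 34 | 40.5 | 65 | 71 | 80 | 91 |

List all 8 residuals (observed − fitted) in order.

1.5, 1, -2, -2.5, 1, 0, 2, -1

x=1: ŷ = 8 + 7·1 = 15; r = 16.5 − 15 = 1.5
x=3: ŷ = 8 + 7·3 = 29; r = 30 − 29 = 1
x=4: ŷ = 8 + 7·4 = 36; r = 34 − 36 = -2
x=5: ŷ = 8 + 7·5 = 43; r = 40.5 − 43 = -2.5
x=8: ŷ = 8 + 7·8 = 64; r = 65 − 64 = 1
x=9: ŷ = 8 + 7·9 = 71; r = 71 − 71 = 0
x=10: ŷ = 8 + 7·10 = 78; r = 80 − 78 = 2
x=12: ŷ = 8 + 7·12 = 92; r = 91 − 92 = -1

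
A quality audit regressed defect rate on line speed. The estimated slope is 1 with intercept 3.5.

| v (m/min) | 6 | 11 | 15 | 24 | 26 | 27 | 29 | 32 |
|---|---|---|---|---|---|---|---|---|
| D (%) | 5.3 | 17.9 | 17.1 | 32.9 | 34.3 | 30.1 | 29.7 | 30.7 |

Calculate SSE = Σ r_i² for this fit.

v=6: ŷ = 3.5 + 6 = 9.5; r = 5.3 − 9.5 = -4.2
v=11: ŷ = 3.5 + 11 = 14.5; r = 17.9 − 14.5 = 3.4
v=15: ŷ = 3.5 + 15 = 18.5; r = 17.1 − 18.5 = -1.4
v=24: ŷ = 3.5 + 24 = 27.5; r = 32.9 − 27.5 = 5.4
v=26: ŷ = 3.5 + 26 = 29.5; r = 34.3 − 29.5 = 4.8
v=27: ŷ = 3.5 + 27 = 30.5; r = 30.1 − 30.5 = -0.4
v=29: ŷ = 3.5 + 29 = 32.5; r = 29.7 − 32.5 = -2.8
v=32: ŷ = 3.5 + 32 = 35.5; r = 30.7 − 35.5 = -4.8
SSE = 17.64 + 11.56 + 1.96 + 29.16 + 23.04 + 0.16 + 7.84 + 23.04 = 114.4

SSE = 114.4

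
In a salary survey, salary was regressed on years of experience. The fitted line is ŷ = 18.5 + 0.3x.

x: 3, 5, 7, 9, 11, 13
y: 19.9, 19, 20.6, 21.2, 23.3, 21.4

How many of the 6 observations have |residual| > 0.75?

3

x=3: ŷ = 18.5 + 0.3·3 = 19.4; e = 19.9 − 19.4 = 0.5
x=5: ŷ = 18.5 + 0.3·5 = 20; e = 19 − 20 = -1
x=7: ŷ = 18.5 + 0.3·7 = 20.6; e = 20.6 − 20.6 = 0
x=9: ŷ = 18.5 + 0.3·9 = 21.2; e = 21.2 − 21.2 = 0
x=11: ŷ = 18.5 + 0.3·11 = 21.8; e = 23.3 − 21.8 = 1.5
x=13: ŷ = 18.5 + 0.3·13 = 22.4; e = 21.4 − 22.4 = -1
|e| > 0.75: x=5 (|e|=1), x=11 (|e|=1.5), x=13 (|e|=1) → 3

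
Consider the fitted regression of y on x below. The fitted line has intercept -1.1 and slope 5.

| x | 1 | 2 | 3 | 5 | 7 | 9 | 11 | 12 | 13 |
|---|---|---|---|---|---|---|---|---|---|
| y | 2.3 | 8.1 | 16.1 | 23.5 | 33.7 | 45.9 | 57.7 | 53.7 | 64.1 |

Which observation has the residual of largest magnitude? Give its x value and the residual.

x = 12, r = -5.2

x=1: ŷ = -1.1 + 5·1 = 3.9; r = 2.3 − 3.9 = -1.6
x=2: ŷ = -1.1 + 5·2 = 8.9; r = 8.1 − 8.9 = -0.8
x=3: ŷ = -1.1 + 5·3 = 13.9; r = 16.1 − 13.9 = 2.2
x=5: ŷ = -1.1 + 5·5 = 23.9; r = 23.5 − 23.9 = -0.4
x=7: ŷ = -1.1 + 5·7 = 33.9; r = 33.7 − 33.9 = -0.2
x=9: ŷ = -1.1 + 5·9 = 43.9; r = 45.9 − 43.9 = 2
x=11: ŷ = -1.1 + 5·11 = 53.9; r = 57.7 − 53.9 = 3.8
x=12: ŷ = -1.1 + 5·12 = 58.9; r = 53.7 − 58.9 = -5.2
x=13: ŷ = -1.1 + 5·13 = 63.9; r = 64.1 − 63.9 = 0.2
Largest |r| is 5.2 at x = 12, residual -5.2.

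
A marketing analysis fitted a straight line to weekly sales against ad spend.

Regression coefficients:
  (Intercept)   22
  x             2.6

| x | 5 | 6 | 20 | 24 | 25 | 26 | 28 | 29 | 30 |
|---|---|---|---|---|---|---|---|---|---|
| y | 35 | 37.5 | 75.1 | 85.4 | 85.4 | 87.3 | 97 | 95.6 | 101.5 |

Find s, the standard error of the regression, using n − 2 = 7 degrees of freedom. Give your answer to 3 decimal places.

x=5: ŷ = 22 + 2.6·5 = 35; e = 35 − 35 = 0
x=6: ŷ = 22 + 2.6·6 = 37.6; e = 37.5 − 37.6 = -0.1
x=20: ŷ = 22 + 2.6·20 = 74; e = 75.1 − 74 = 1.1
x=24: ŷ = 22 + 2.6·24 = 84.4; e = 85.4 − 84.4 = 1
x=25: ŷ = 22 + 2.6·25 = 87; e = 85.4 − 87 = -1.6
x=26: ŷ = 22 + 2.6·26 = 89.6; e = 87.3 − 89.6 = -2.3
x=28: ŷ = 22 + 2.6·28 = 94.8; e = 97 − 94.8 = 2.2
x=29: ŷ = 22 + 2.6·29 = 97.4; e = 95.6 − 97.4 = -1.8
x=30: ŷ = 22 + 2.6·30 = 100; e = 101.5 − 100 = 1.5
SSE = 0 + 0.01 + 1.21 + 1 + 2.56 + 5.29 + 4.84 + 3.24 + 2.25 = 20.4
s = √(20.4/7) = √2.91429 ≈ 1.707

s = 1.707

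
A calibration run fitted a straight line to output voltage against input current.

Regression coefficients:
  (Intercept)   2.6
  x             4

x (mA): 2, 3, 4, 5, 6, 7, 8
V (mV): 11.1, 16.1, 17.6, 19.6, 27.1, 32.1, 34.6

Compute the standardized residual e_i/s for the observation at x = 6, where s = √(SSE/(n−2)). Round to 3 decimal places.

0.289

x=2: ŷ = 2.6 + 4·2 = 10.6; e = 11.1 − 10.6 = 0.5
x=3: ŷ = 2.6 + 4·3 = 14.6; e = 16.1 − 14.6 = 1.5
x=4: ŷ = 2.6 + 4·4 = 18.6; e = 17.6 − 18.6 = -1
x=5: ŷ = 2.6 + 4·5 = 22.6; e = 19.6 − 22.6 = -3
x=6: ŷ = 2.6 + 4·6 = 26.6; e = 27.1 − 26.6 = 0.5
x=7: ŷ = 2.6 + 4·7 = 30.6; e = 32.1 − 30.6 = 1.5
x=8: ŷ = 2.6 + 4·8 = 34.6; e = 34.6 − 34.6 = 0
SSE = 0.25 + 2.25 + 1 + 9 + 0.25 + 2.25 + 0 = 15
s = √(15/5) = 1.73205
e/s = 0.5 / 1.73205 = 0.289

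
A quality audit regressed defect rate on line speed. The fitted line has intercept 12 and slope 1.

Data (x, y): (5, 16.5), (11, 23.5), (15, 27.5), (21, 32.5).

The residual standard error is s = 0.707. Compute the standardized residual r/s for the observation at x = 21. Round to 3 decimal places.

ŷ = 12 + 21 = 33
r = 32.5 − 33 = -0.5
r/s = -0.5 / 0.707 = -0.707

-0.707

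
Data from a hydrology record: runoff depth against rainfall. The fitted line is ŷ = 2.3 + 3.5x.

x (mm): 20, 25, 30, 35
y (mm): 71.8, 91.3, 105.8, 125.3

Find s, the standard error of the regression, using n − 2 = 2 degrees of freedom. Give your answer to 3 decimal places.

x=20: ŷ = 2.3 + 3.5·20 = 72.3; e = 71.8 − 72.3 = -0.5
x=25: ŷ = 2.3 + 3.5·25 = 89.8; e = 91.3 − 89.8 = 1.5
x=30: ŷ = 2.3 + 3.5·30 = 107.3; e = 105.8 − 107.3 = -1.5
x=35: ŷ = 2.3 + 3.5·35 = 124.8; e = 125.3 − 124.8 = 0.5
SSE = 0.25 + 2.25 + 2.25 + 0.25 = 5
s = √(5/2) = √2.5 ≈ 1.581

s = 1.581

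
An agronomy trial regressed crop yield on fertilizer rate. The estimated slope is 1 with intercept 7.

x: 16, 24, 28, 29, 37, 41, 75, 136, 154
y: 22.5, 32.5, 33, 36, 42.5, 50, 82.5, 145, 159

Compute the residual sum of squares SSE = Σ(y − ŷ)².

x=16: ŷ = 7 + 16 = 23; e = 22.5 − 23 = -0.5
x=24: ŷ = 7 + 24 = 31; e = 32.5 − 31 = 1.5
x=28: ŷ = 7 + 28 = 35; e = 33 − 35 = -2
x=29: ŷ = 7 + 29 = 36; e = 36 − 36 = 0
x=37: ŷ = 7 + 37 = 44; e = 42.5 − 44 = -1.5
x=41: ŷ = 7 + 41 = 48; e = 50 − 48 = 2
x=75: ŷ = 7 + 75 = 82; e = 82.5 − 82 = 0.5
x=136: ŷ = 7 + 136 = 143; e = 145 − 143 = 2
x=154: ŷ = 7 + 154 = 161; e = 159 − 161 = -2
SSE = 0.25 + 2.25 + 4 + 0 + 2.25 + 4 + 0.25 + 4 + 4 = 21

SSE = 21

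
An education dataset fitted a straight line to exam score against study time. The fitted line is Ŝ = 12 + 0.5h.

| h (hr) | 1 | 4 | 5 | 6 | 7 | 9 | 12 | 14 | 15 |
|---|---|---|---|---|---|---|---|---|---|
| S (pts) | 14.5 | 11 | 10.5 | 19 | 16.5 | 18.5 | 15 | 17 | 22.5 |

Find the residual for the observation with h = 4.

Ŝ = 12 + 0.5·4 = 14
r = 11 − 14 = -3

r = -3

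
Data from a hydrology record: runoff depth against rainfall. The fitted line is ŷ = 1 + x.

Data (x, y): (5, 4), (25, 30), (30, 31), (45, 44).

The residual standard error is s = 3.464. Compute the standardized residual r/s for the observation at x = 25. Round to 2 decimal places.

ŷ = 1 + 25 = 26
r = 30 − 26 = 4
r/s = 4 / 3.464 = 1.15

1.15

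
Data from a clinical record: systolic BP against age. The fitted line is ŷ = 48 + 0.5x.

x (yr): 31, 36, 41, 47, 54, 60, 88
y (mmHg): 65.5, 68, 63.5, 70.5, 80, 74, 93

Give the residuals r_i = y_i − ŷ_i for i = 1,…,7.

x=31: ŷ = 48 + 0.5·31 = 63.5; r = 65.5 − 63.5 = 2
x=36: ŷ = 48 + 0.5·36 = 66; r = 68 − 66 = 2
x=41: ŷ = 48 + 0.5·41 = 68.5; r = 63.5 − 68.5 = -5
x=47: ŷ = 48 + 0.5·47 = 71.5; r = 70.5 − 71.5 = -1
x=54: ŷ = 48 + 0.5·54 = 75; r = 80 − 75 = 5
x=60: ŷ = 48 + 0.5·60 = 78; r = 74 − 78 = -4
x=88: ŷ = 48 + 0.5·88 = 92; r = 93 − 92 = 1

2, 2, -5, -1, 5, -4, 1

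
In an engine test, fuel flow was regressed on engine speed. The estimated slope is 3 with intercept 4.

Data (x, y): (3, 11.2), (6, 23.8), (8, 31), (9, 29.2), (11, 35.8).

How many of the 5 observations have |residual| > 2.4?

1

x=3: ŷ = 4 + 3·3 = 13; e = 11.2 − 13 = -1.8
x=6: ŷ = 4 + 3·6 = 22; e = 23.8 − 22 = 1.8
x=8: ŷ = 4 + 3·8 = 28; e = 31 − 28 = 3
x=9: ŷ = 4 + 3·9 = 31; e = 29.2 − 31 = -1.8
x=11: ŷ = 4 + 3·11 = 37; e = 35.8 − 37 = -1.2
|e| > 2.4: x=8 (|e|=3) → 1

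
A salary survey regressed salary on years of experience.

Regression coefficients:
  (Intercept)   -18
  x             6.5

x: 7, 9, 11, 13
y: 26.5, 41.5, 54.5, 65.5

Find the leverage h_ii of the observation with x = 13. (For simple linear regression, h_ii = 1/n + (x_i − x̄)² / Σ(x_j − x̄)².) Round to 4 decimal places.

x̄ = (7 + 9 + 11 + 13)/4 = 10
Σ(x − x̄)² = 9 + 1 + 1 + 9 = 20
h = 1/4 + (3)²/20 = 0.25 + 0.45 = 0.7000

h = 0.7000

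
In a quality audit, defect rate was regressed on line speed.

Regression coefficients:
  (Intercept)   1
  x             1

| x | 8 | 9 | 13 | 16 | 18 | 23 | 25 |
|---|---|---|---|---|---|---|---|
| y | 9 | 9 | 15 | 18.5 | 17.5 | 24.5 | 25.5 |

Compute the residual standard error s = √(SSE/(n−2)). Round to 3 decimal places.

s = 1.183

x=8: ŷ = 1 + 8 = 9; r = 9 − 9 = 0
x=9: ŷ = 1 + 9 = 10; r = 9 − 10 = -1
x=13: ŷ = 1 + 13 = 14; r = 15 − 14 = 1
x=16: ŷ = 1 + 16 = 17; r = 18.5 − 17 = 1.5
x=18: ŷ = 1 + 18 = 19; r = 17.5 − 19 = -1.5
x=23: ŷ = 1 + 23 = 24; r = 24.5 − 24 = 0.5
x=25: ŷ = 1 + 25 = 26; r = 25.5 − 26 = -0.5
SSE = 0 + 1 + 1 + 2.25 + 2.25 + 0.25 + 0.25 = 7
s = √(7/5) = √1.4 ≈ 1.183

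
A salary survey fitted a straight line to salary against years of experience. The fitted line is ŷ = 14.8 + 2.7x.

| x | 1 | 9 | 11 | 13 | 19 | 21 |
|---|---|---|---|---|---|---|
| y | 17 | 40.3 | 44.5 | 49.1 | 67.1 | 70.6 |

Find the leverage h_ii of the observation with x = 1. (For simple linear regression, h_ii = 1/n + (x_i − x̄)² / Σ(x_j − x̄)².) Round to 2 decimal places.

x̄ = (1 + 9 + 11 + 13 + 19 + 21)/6 = 12.3333
Σ(x − x̄)² = 128.444 + 11.1111 + 1.77778 + 0.444444 + 44.4444 + 75.1111 = 261.333
h = 1/6 + (-11.3333)²/261.333 = 0.166667 + 0.491497 = 0.66

h = 0.66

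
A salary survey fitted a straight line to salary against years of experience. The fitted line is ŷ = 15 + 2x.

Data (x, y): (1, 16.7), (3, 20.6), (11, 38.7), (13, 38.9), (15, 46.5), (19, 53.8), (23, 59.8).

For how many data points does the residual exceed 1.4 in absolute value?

3

x=1: ŷ = 15 + 2·1 = 17; e = 16.7 − 17 = -0.3
x=3: ŷ = 15 + 2·3 = 21; e = 20.6 − 21 = -0.4
x=11: ŷ = 15 + 2·11 = 37; e = 38.7 − 37 = 1.7
x=13: ŷ = 15 + 2·13 = 41; e = 38.9 − 41 = -2.1
x=15: ŷ = 15 + 2·15 = 45; e = 46.5 − 45 = 1.5
x=19: ŷ = 15 + 2·19 = 53; e = 53.8 − 53 = 0.8
x=23: ŷ = 15 + 2·23 = 61; e = 59.8 − 61 = -1.2
|e| > 1.4: x=11 (|e|=1.7), x=13 (|e|=2.1), x=15 (|e|=1.5) → 3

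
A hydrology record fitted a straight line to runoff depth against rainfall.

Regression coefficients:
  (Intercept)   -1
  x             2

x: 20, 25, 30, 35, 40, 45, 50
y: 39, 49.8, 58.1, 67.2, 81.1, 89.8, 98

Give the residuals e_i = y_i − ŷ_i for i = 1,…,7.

0, 0.8, -0.9, -1.8, 2.1, 0.8, -1

x=20: ŷ = -1 + 2·20 = 39; e = 39 − 39 = 0
x=25: ŷ = -1 + 2·25 = 49; e = 49.8 − 49 = 0.8
x=30: ŷ = -1 + 2·30 = 59; e = 58.1 − 59 = -0.9
x=35: ŷ = -1 + 2·35 = 69; e = 67.2 − 69 = -1.8
x=40: ŷ = -1 + 2·40 = 79; e = 81.1 − 79 = 2.1
x=45: ŷ = -1 + 2·45 = 89; e = 89.8 − 89 = 0.8
x=50: ŷ = -1 + 2·50 = 99; e = 98 − 99 = -1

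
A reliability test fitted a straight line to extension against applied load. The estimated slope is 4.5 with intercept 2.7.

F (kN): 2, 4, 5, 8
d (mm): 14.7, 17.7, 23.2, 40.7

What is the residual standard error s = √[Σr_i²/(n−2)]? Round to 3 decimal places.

s = 3.606

F=2: d̂ = 2.7 + 4.5·2 = 11.7; r = 14.7 − 11.7 = 3
F=4: d̂ = 2.7 + 4.5·4 = 20.7; r = 17.7 − 20.7 = -3
F=5: d̂ = 2.7 + 4.5·5 = 25.2; r = 23.2 − 25.2 = -2
F=8: d̂ = 2.7 + 4.5·8 = 38.7; r = 40.7 − 38.7 = 2
SSE = 9 + 9 + 4 + 4 = 26
s = √(26/2) = √13 ≈ 3.606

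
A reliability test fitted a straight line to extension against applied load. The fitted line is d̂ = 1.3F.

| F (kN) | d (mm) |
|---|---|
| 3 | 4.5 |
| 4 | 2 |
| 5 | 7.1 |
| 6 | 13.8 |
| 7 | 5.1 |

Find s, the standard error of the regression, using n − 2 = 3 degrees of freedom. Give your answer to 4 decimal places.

F=3: d̂ = 1.3·3 = 3.9; e = 4.5 − 3.9 = 0.6
F=4: d̂ = 1.3·4 = 5.2; e = 2 − 5.2 = -3.2
F=5: d̂ = 1.3·5 = 6.5; e = 7.1 − 6.5 = 0.6
F=6: d̂ = 1.3·6 = 7.8; e = 13.8 − 7.8 = 6
F=7: d̂ = 1.3·7 = 9.1; e = 5.1 − 9.1 = -4
SSE = 0.36 + 10.24 + 0.36 + 36 + 16 = 62.96
s = √(62.96/3) = √20.9867 ≈ 4.5811

s = 4.5811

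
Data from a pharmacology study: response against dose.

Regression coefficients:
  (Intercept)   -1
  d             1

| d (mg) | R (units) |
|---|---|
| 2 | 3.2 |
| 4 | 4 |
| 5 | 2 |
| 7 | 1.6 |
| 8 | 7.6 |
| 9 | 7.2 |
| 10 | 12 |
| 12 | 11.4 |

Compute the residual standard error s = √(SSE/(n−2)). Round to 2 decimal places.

d=2: ŷ = -1 + 2 = 1; e = 3.2 − 1 = 2.2
d=4: ŷ = -1 + 4 = 3; e = 4 − 3 = 1
d=5: ŷ = -1 + 5 = 4; e = 2 − 4 = -2
d=7: ŷ = -1 + 7 = 6; e = 1.6 − 6 = -4.4
d=8: ŷ = -1 + 8 = 7; e = 7.6 − 7 = 0.6
d=9: ŷ = -1 + 9 = 8; e = 7.2 − 8 = -0.8
d=10: ŷ = -1 + 10 = 9; e = 12 − 9 = 3
d=12: ŷ = -1 + 12 = 11; e = 11.4 − 11 = 0.4
SSE = 4.84 + 1 + 4 + 19.36 + 0.36 + 0.64 + 9 + 0.16 = 39.36
s = √(39.36/6) = √6.56 ≈ 2.56

s = 2.56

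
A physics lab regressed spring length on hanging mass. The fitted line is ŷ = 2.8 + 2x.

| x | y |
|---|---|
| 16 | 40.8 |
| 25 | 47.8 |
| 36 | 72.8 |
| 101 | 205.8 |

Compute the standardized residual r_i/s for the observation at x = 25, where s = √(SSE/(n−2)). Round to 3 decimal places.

x=16: ŷ = 2.8 + 2·16 = 34.8; r = 40.8 − 34.8 = 6
x=25: ŷ = 2.8 + 2·25 = 52.8; r = 47.8 − 52.8 = -5
x=36: ŷ = 2.8 + 2·36 = 74.8; r = 72.8 − 74.8 = -2
x=101: ŷ = 2.8 + 2·101 = 204.8; r = 205.8 − 204.8 = 1
SSE = 36 + 25 + 4 + 1 = 66
s = √(66/2) = 5.74456
r/s = -5 / 5.74456 = -0.870

-0.870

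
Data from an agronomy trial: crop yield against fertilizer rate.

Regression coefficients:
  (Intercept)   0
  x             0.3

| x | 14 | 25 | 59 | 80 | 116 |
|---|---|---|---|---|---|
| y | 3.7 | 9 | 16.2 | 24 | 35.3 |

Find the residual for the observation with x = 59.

ŷ = 0.3·59 = 17.7
r = 16.2 − 17.7 = -1.5

r = -1.5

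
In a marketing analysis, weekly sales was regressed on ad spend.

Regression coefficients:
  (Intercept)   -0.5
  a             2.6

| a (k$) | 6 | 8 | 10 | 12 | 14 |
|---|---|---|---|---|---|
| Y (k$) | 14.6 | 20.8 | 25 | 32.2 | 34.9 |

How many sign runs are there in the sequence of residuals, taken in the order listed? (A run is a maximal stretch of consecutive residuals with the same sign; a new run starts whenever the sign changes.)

5 runs

a=6: Ŷ = -0.5 + 2.6·6 = 15.1; r = 14.6 − 15.1 = -0.5
a=8: Ŷ = -0.5 + 2.6·8 = 20.3; r = 20.8 − 20.3 = 0.5
a=10: Ŷ = -0.5 + 2.6·10 = 25.5; r = 25 − 25.5 = -0.5
a=12: Ŷ = -0.5 + 2.6·12 = 30.7; r = 32.2 − 30.7 = 1.5
a=14: Ŷ = -0.5 + 2.6·14 = 35.9; r = 34.9 − 35.9 = -1
Signs: − + − + −
Runs: −×1, +×1, −×1, +×1, −×1 → 5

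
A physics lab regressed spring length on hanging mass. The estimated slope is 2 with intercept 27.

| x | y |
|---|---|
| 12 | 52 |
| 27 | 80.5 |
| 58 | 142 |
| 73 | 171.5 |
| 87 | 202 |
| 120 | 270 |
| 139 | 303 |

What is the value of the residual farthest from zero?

e = 3

x=12: ŷ = 27 + 2·12 = 51; e = 52 − 51 = 1
x=27: ŷ = 27 + 2·27 = 81; e = 80.5 − 81 = -0.5
x=58: ŷ = 27 + 2·58 = 143; e = 142 − 143 = -1
x=73: ŷ = 27 + 2·73 = 173; e = 171.5 − 173 = -1.5
x=87: ŷ = 27 + 2·87 = 201; e = 202 − 201 = 1
x=120: ŷ = 27 + 2·120 = 267; e = 270 − 267 = 3
x=139: ŷ = 27 + 2·139 = 305; e = 303 − 305 = -2
Largest |e| is 3 at x = 120, residual 3.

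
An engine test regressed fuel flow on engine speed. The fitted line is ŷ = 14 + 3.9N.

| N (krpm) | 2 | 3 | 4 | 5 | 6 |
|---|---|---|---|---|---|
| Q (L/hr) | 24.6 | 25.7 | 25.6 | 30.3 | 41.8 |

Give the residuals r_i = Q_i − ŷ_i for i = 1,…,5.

N=2: ŷ = 14 + 3.9·2 = 21.8; r = 24.6 − 21.8 = 2.8
N=3: ŷ = 14 + 3.9·3 = 25.7; r = 25.7 − 25.7 = 0
N=4: ŷ = 14 + 3.9·4 = 29.6; r = 25.6 − 29.6 = -4
N=5: ŷ = 14 + 3.9·5 = 33.5; r = 30.3 − 33.5 = -3.2
N=6: ŷ = 14 + 3.9·6 = 37.4; r = 41.8 − 37.4 = 4.4

2.8, 0, -4, -3.2, 4.4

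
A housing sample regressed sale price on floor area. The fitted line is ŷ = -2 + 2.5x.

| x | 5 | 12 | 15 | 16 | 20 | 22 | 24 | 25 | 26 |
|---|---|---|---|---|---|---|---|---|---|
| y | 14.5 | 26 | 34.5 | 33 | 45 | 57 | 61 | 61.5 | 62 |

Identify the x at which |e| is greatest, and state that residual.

x=5: ŷ = -2 + 2.5·5 = 10.5; e = 14.5 − 10.5 = 4
x=12: ŷ = -2 + 2.5·12 = 28; e = 26 − 28 = -2
x=15: ŷ = -2 + 2.5·15 = 35.5; e = 34.5 − 35.5 = -1
x=16: ŷ = -2 + 2.5·16 = 38; e = 33 − 38 = -5
x=20: ŷ = -2 + 2.5·20 = 48; e = 45 − 48 = -3
x=22: ŷ = -2 + 2.5·22 = 53; e = 57 − 53 = 4
x=24: ŷ = -2 + 2.5·24 = 58; e = 61 − 58 = 3
x=25: ŷ = -2 + 2.5·25 = 60.5; e = 61.5 − 60.5 = 1
x=26: ŷ = -2 + 2.5·26 = 63; e = 62 − 63 = -1
Largest |e| is 5 at x = 16, residual -5.

x = 16, e = -5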